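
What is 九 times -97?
Convert 九 (Chinese numeral) → 9 (decimal)
Compute 9 × -97 = -873
-873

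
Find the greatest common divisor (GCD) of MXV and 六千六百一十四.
Convert MXV (Roman numeral) → 1000 + 10 + 5 = 1015 (decimal)
Convert 六千六百一十四 (Chinese numeral) → 6×1000 + 6×100 + 1×10 + 4 = 6614 (decimal)
Compute gcd(1015, 6614) = 1
1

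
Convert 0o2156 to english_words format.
Convert 0o2156 (octal) → 2×512 + 1×64 + 5×8 + 6 = 1134 (decimal)
Convert 1134 (decimal) → 1134 = 1×1000 + 1×100 + 34 → one thousand one hundred thirty-four (English words)
one thousand one hundred thirty-four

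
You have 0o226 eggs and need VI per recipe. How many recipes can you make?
Convert 0o226 (octal) → 2×64 + 2×8 + 6 = 150 (decimal)
Convert VI (Roman numeral) → 5 + 1 = 6 (decimal)
Compute 150 ÷ 6 = 25
25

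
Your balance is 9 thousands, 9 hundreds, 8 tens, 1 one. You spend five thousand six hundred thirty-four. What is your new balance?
Convert 9 thousands, 9 hundreds, 8 tens, 1 one (place-value notation) → 9×1000 + 9×100 + 8×10 + 1 = 9981 (decimal)
Convert five thousand six hundred thirty-four (English words) → 5×1000 + 6×100 + 34 = 5634 (decimal)
Compute 9981 - 5634 = 4347
4347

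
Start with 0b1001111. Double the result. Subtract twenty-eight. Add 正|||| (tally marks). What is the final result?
Convert 0b1001111 (binary) → 64 + 8 + 4 + 2 + 1 = 79 (decimal)
Start: 79
79 × 2 = 158
Convert twenty-eight (English words) → 28 (decimal)
158 - 28 = 130
Convert 正|||| (tally marks) → 5 + 4 = 9 (decimal)
130 + 9 = 139
139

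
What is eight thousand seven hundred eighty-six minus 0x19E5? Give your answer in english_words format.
Convert eight thousand seven hundred eighty-six (English words) → 8×1000 + 7×100 + 86 = 8786 (decimal)
Convert 0x19E5 (hexadecimal) → 1×4096 + 9×256 + 14×16 + 5 = 6629 (decimal)
Compute 8786 - 6629 = 2157
Convert 2157 (decimal) → 2157 = 2×1000 + 1×100 + 57 → two thousand one hundred fifty-seven (English words)
two thousand one hundred fifty-seven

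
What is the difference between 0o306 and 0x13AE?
Convert 0o306 (octal) → 3×64 + 6 = 198 (decimal)
Convert 0x13AE (hexadecimal) → 1×4096 + 3×256 + 10×16 + 14 = 5038 (decimal)
Difference: |198 - 5038| = 4840
4840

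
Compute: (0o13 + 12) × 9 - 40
Convert 0o13 (octal) → 1×8 + 3 = 11 (decimal)
Expression in decimal: (11 + 12) × 9 - 40
Parentheses first: 11 + 12 = 23
Multiply: 23 × 9 = 207
Subtract: 207 - 40 = 167
167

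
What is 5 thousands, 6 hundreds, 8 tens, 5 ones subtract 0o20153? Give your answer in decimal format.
Convert 5 thousands, 6 hundreds, 8 tens, 5 ones (place-value notation) → 5×1000 + 6×100 + 8×10 + 5 = 5685 (decimal)
Convert 0o20153 (octal) → 2×4096 + 1×64 + 5×8 + 3 = 8299 (decimal)
Compute 5685 - 8299 = -2614
-2614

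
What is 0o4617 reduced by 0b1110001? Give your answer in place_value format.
Convert 0o4617 (octal) → 4×512 + 6×64 + 1×8 + 7 = 2447 (decimal)
Convert 0b1110001 (binary) → 64 + 32 + 16 + 1 = 113 (decimal)
Compute 2447 - 113 = 2334
Convert 2334 (decimal) → 2334 = 2×1000 + 3×100 + 3×10 + 4 → 2 thousands, 3 hundreds, 3 tens, 4 ones (place-value notation)
2 thousands, 3 hundreds, 3 tens, 4 ones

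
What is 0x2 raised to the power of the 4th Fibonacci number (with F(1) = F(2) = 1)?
Convert 0x2 (hexadecimal) → 2 (decimal)
Convert the 4th Fibonacci number (with F(1) = F(2) = 1) (Fibonacci index) → 1, 1, 2, 3 → 3 (decimal)
Compute 2 ^ 3 = 8
8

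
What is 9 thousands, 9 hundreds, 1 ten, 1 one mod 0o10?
Convert 9 thousands, 9 hundreds, 1 ten, 1 one (place-value notation) → 9×1000 + 9×100 + 1×10 + 1 = 9911 (decimal)
Convert 0o10 (octal) → 1×8 = 8 (decimal)
Compute 9911 mod 8 = 7
7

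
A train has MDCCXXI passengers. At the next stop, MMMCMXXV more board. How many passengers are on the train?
Convert MDCCXXI (Roman numeral) → 1000 + 500 + 100 + 100 + 10 + 10 + 1 = 1721 (decimal)
Convert MMMCMXXV (Roman numeral) → 1000 + 1000 + 1000 + 900 + 10 + 10 + 5 = 3925 (decimal)
Compute 1721 + 3925 = 5646
5646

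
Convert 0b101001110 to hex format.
Convert 0b101001110 (binary) → 256 + 64 + 8 + 4 + 2 = 334 (decimal)
Convert 334 (decimal) → 334 = 1×256 + 4×16 + 14 → 0x14E (hexadecimal)
0x14E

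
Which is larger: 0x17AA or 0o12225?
Convert 0x17AA (hexadecimal) → 1×4096 + 7×256 + 10×16 + 10 = 6058 (decimal)
Convert 0o12225 (octal) → 1×4096 + 2×512 + 2×64 + 2×8 + 5 = 5269 (decimal)
Compare 6058 vs 5269: larger = 6058
6058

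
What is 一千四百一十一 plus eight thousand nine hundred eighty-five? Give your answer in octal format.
Convert 一千四百一十一 (Chinese numeral) → 1×1000 + 4×100 + 1×10 + 1 = 1411 (decimal)
Convert eight thousand nine hundred eighty-five (English words) → 8×1000 + 9×100 + 85 = 8985 (decimal)
Compute 1411 + 8985 = 10396
Convert 10396 (decimal) → 10396 = 2×4096 + 4×512 + 2×64 + 3×8 + 4 → 0o24234 (octal)
0o24234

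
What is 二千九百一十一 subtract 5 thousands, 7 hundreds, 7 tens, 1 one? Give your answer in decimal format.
Convert 二千九百一十一 (Chinese numeral) → 2×1000 + 9×100 + 1×10 + 1 = 2911 (decimal)
Convert 5 thousands, 7 hundreds, 7 tens, 1 one (place-value notation) → 5×1000 + 7×100 + 7×10 + 1 = 5771 (decimal)
Compute 2911 - 5771 = -2860
-2860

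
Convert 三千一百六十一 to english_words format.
Convert 三千一百六十一 (Chinese numeral) → 3×1000 + 1×100 + 6×10 + 1 = 3161 (decimal)
Convert 3161 (decimal) → 3161 = 3×1000 + 1×100 + 61 → three thousand one hundred sixty-one (English words)
three thousand one hundred sixty-one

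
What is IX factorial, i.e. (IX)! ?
Convert IX (Roman numeral) → 9 (decimal)
Compute 9! = 362880
362880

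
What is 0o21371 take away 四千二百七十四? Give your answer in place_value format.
Convert 0o21371 (octal) → 2×4096 + 1×512 + 3×64 + 7×8 + 1 = 8953 (decimal)
Convert 四千二百七十四 (Chinese numeral) → 4×1000 + 2×100 + 7×10 + 4 = 4274 (decimal)
Compute 8953 - 4274 = 4679
Convert 4679 (decimal) → 4679 = 4×1000 + 6×100 + 7×10 + 9 → 4 thousands, 6 hundreds, 7 tens, 9 ones (place-value notation)
4 thousands, 6 hundreds, 7 tens, 9 ones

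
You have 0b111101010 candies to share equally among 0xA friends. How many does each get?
Convert 0b111101010 (binary) → 256 + 128 + 64 + 32 + 8 + 2 = 490 (decimal)
Convert 0xA (hexadecimal) → 10 (decimal)
Compute 490 ÷ 10 = 49
49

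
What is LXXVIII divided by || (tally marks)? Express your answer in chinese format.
Convert LXXVIII (Roman numeral) → 50 + 10 + 10 + 5 + 1 + 1 + 1 = 78 (decimal)
Convert || (tally marks) → 2 (decimal)
Compute 78 ÷ 2 = 39
Convert 39 (decimal) → 39 = 3×10 + 9 → 三十九 (Chinese numeral)
三十九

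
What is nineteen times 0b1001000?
Convert nineteen (English words) → 19 (decimal)
Convert 0b1001000 (binary) → 64 + 8 = 72 (decimal)
Compute 19 × 72 = 1368
1368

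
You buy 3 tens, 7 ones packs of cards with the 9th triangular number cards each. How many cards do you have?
Convert the 9th triangular number (triangular index) → 9×10/2 = 45 (decimal)
Convert 3 tens, 7 ones (place-value notation) → 3×10 + 7 = 37 (decimal)
Compute 45 × 37 = 1665
1665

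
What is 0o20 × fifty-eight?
Convert 0o20 (octal) → 2×8 = 16 (decimal)
Convert fifty-eight (English words) → 58 (decimal)
Compute 16 × 58 = 928
928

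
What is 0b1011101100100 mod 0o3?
Convert 0b1011101100100 (binary) → 4096 + 1024 + 512 + 256 + 64 + 32 + 4 = 5988 (decimal)
Convert 0o3 (octal) → 3 (decimal)
Compute 5988 mod 3 = 0
0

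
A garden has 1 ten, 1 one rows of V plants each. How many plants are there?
Convert V (Roman numeral) → 5 (decimal)
Convert 1 ten, 1 one (place-value notation) → 1×10 + 1 = 11 (decimal)
Compute 5 × 11 = 55
55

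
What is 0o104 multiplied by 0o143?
Convert 0o104 (octal) → 1×64 + 4 = 68 (decimal)
Convert 0o143 (octal) → 1×64 + 4×8 + 3 = 99 (decimal)
Compute 68 × 99 = 6732
6732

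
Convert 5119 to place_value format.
Convert 5119 (decimal) → 5119 = 5×1000 + 1×100 + 1×10 + 9 → 5 thousands, 1 hundred, 1 ten, 9 ones (place-value notation)
5 thousands, 1 hundred, 1 ten, 9 ones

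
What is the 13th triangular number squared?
The 13th triangular number = 13×14/2 = 91
Compute 91² = 91 × 91 = 8281
8281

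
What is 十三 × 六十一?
Convert 十三 (Chinese numeral) → 1×10 + 3 = 13 (decimal)
Convert 六十一 (Chinese numeral) → 6×10 + 1 = 61 (decimal)
Compute 13 × 61 = 793
793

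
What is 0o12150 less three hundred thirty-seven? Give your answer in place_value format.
Convert 0o12150 (octal) → 1×4096 + 2×512 + 1×64 + 5×8 = 5224 (decimal)
Convert three hundred thirty-seven (English words) → 3×100 + 37 = 337 (decimal)
Compute 5224 - 337 = 4887
Convert 4887 (decimal) → 4887 = 4×1000 + 8×100 + 8×10 + 7 → 4 thousands, 8 hundreds, 8 tens, 7 ones (place-value notation)
4 thousands, 8 hundreds, 8 tens, 7 ones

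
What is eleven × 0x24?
Convert eleven (English words) → 11 (decimal)
Convert 0x24 (hexadecimal) → 2×16 + 4 = 36 (decimal)
Compute 11 × 36 = 396
396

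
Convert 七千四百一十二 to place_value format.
Convert 七千四百一十二 (Chinese numeral) → 7×1000 + 4×100 + 1×10 + 2 = 7412 (decimal)
Convert 7412 (decimal) → 7412 = 7×1000 + 4×100 + 1×10 + 2 → 7 thousands, 4 hundreds, 1 ten, 2 ones (place-value notation)
7 thousands, 4 hundreds, 1 ten, 2 ones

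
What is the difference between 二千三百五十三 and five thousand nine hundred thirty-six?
Convert 二千三百五十三 (Chinese numeral) → 2×1000 + 3×100 + 5×10 + 3 = 2353 (decimal)
Convert five thousand nine hundred thirty-six (English words) → 5×1000 + 9×100 + 36 = 5936 (decimal)
Difference: |2353 - 5936| = 3583
3583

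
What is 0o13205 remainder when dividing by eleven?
Convert 0o13205 (octal) → 1×4096 + 3×512 + 2×64 + 5 = 5765 (decimal)
Convert eleven (English words) → 11 (decimal)
Compute 5765 mod 11 = 1
1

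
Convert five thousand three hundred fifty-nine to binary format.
Convert five thousand three hundred fifty-nine (English words) → 5×1000 + 3×100 + 59 = 5359 (decimal)
Convert 5359 (decimal) → 5359 = 4096 + 1024 + 128 + 64 + 32 + 8 + 4 + 2 + 1 → 0b1010011101111 (binary)
0b1010011101111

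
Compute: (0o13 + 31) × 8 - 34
Convert 0o13 (octal) → 1×8 + 3 = 11 (decimal)
Expression in decimal: (11 + 31) × 8 - 34
Parentheses first: 11 + 31 = 42
Multiply: 42 × 8 = 336
Subtract: 336 - 34 = 302
302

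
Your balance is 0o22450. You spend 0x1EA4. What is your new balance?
Convert 0o22450 (octal) → 2×4096 + 2×512 + 4×64 + 5×8 = 9512 (decimal)
Convert 0x1EA4 (hexadecimal) → 1×4096 + 14×256 + 10×16 + 4 = 7844 (decimal)
Compute 9512 - 7844 = 1668
1668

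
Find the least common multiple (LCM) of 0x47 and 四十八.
Convert 0x47 (hexadecimal) → 4×16 + 7 = 71 (decimal)
Convert 四十八 (Chinese numeral) → 4×10 + 8 = 48 (decimal)
Compute lcm(71, 48) = 3408
3408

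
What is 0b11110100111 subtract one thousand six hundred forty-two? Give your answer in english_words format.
Convert 0b11110100111 (binary) → 1024 + 512 + 256 + 128 + 32 + 4 + 2 + 1 = 1959 (decimal)
Convert one thousand six hundred forty-two (English words) → 1×1000 + 6×100 + 42 = 1642 (decimal)
Compute 1959 - 1642 = 317
Convert 317 (decimal) → 317 = 3×100 + 17 → three hundred seventeen (English words)
three hundred seventeen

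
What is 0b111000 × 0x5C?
Convert 0b111000 (binary) → 32 + 16 + 8 = 56 (decimal)
Convert 0x5C (hexadecimal) → 5×16 + 12 = 92 (decimal)
Compute 56 × 92 = 5152
5152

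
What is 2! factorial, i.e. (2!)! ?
Convert 2! (factorial) → 2 (decimal)
Compute 2! = 2
2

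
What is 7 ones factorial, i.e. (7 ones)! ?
Convert 7 ones (place-value notation) → 7 (decimal)
Compute 7! = 5040
5040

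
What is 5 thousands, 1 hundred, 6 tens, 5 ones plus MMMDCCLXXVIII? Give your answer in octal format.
Convert 5 thousands, 1 hundred, 6 tens, 5 ones (place-value notation) → 5×1000 + 1×100 + 6×10 + 5 = 5165 (decimal)
Convert MMMDCCLXXVIII (Roman numeral) → 1000 + 1000 + 1000 + 500 + 100 + 100 + 50 + 10 + 10 + 5 + 1 + 1 + 1 = 3778 (decimal)
Compute 5165 + 3778 = 8943
Convert 8943 (decimal) → 8943 = 2×4096 + 1×512 + 3×64 + 5×8 + 7 → 0o21357 (octal)
0o21357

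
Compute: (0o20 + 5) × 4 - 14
Convert 0o20 (octal) → 2×8 = 16 (decimal)
Expression in decimal: (16 + 5) × 4 - 14
Parentheses first: 16 + 5 = 21
Multiply: 21 × 4 = 84
Subtract: 84 - 14 = 70
70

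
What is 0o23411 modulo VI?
Convert 0o23411 (octal) → 2×4096 + 3×512 + 4×64 + 1×8 + 1 = 9993 (decimal)
Convert VI (Roman numeral) → 5 + 1 = 6 (decimal)
Compute 9993 mod 6 = 3
3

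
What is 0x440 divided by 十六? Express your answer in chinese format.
Convert 0x440 (hexadecimal) → 4×256 + 4×16 = 1088 (decimal)
Convert 十六 (Chinese numeral) → 1×10 + 6 = 16 (decimal)
Compute 1088 ÷ 16 = 68
Convert 68 (decimal) → 68 = 6×10 + 8 → 六十八 (Chinese numeral)
六十八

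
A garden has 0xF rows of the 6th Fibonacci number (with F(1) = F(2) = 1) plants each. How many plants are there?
Convert the 6th Fibonacci number (with F(1) = F(2) = 1) (Fibonacci index) → 1, 1, 2, 3, 5, 8 → 8 (decimal)
Convert 0xF (hexadecimal) → 15 (decimal)
Compute 8 × 15 = 120
120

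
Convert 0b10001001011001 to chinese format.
Convert 0b10001001011001 (binary) → 8192 + 512 + 64 + 16 + 8 + 1 = 8793 (decimal)
Convert 8793 (decimal) → 8793 = 8×1000 + 7×100 + 9×10 + 3 → 八千七百九十三 (Chinese numeral)
八千七百九十三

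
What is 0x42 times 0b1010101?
Convert 0x42 (hexadecimal) → 4×16 + 2 = 66 (decimal)
Convert 0b1010101 (binary) → 64 + 16 + 4 + 1 = 85 (decimal)
Compute 66 × 85 = 5610
5610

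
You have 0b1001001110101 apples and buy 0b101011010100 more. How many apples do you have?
Convert 0b1001001110101 (binary) → 4096 + 512 + 64 + 32 + 16 + 4 + 1 = 4725 (decimal)
Convert 0b101011010100 (binary) → 2048 + 512 + 128 + 64 + 16 + 4 = 2772 (decimal)
Compute 4725 + 2772 = 7497
7497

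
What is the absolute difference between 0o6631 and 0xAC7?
Convert 0o6631 (octal) → 6×512 + 6×64 + 3×8 + 1 = 3481 (decimal)
Convert 0xAC7 (hexadecimal) → 10×256 + 12×16 + 7 = 2759 (decimal)
Compute |3481 - 2759| = 722
722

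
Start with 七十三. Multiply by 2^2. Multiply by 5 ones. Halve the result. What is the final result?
Convert 七十三 (Chinese numeral) → 7×10 + 3 = 73 (decimal)
Start: 73
Convert 2^2 (power) → 4 (decimal)
73 × 4 = 292
Convert 5 ones (place-value notation) → 5 (decimal)
292 × 5 = 1460
1460 ÷ 2 = 730
730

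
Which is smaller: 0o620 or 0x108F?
Convert 0o620 (octal) → 6×64 + 2×8 = 400 (decimal)
Convert 0x108F (hexadecimal) → 1×4096 + 8×16 + 15 = 4239 (decimal)
Compare 400 vs 4239: smaller = 400
400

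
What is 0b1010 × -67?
Convert 0b1010 (binary) → 8 + 2 = 10 (decimal)
Compute 10 × -67 = -670
-670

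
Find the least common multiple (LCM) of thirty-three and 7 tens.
Convert thirty-three (English words) → 33 (decimal)
Convert 7 tens (place-value notation) → 7×10 = 70 (decimal)
Compute lcm(33, 70) = 2310
2310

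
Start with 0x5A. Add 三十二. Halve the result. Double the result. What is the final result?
Convert 0x5A (hexadecimal) → 5×16 + 10 = 90 (decimal)
Start: 90
Convert 三十二 (Chinese numeral) → 3×10 + 2 = 32 (decimal)
90 + 32 = 122
122 ÷ 2 = 61
61 × 2 = 122
122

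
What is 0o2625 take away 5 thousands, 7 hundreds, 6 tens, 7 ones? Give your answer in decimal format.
Convert 0o2625 (octal) → 2×512 + 6×64 + 2×8 + 5 = 1429 (decimal)
Convert 5 thousands, 7 hundreds, 6 tens, 7 ones (place-value notation) → 5×1000 + 7×100 + 6×10 + 7 = 5767 (decimal)
Compute 1429 - 5767 = -4338
-4338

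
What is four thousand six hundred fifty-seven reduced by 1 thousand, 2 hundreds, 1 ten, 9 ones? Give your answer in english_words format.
Convert four thousand six hundred fifty-seven (English words) → 4×1000 + 6×100 + 57 = 4657 (decimal)
Convert 1 thousand, 2 hundreds, 1 ten, 9 ones (place-value notation) → 1×1000 + 2×100 + 1×10 + 9 = 1219 (decimal)
Compute 4657 - 1219 = 3438
Convert 3438 (decimal) → 3438 = 3×1000 + 4×100 + 38 → three thousand four hundred thirty-eight (English words)
three thousand four hundred thirty-eight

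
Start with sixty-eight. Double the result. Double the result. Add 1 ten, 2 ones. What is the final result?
Convert sixty-eight (English words) → 68 (decimal)
Start: 68
68 × 2 = 136
136 × 2 = 272
Convert 1 ten, 2 ones (place-value notation) → 1×10 + 2 = 12 (decimal)
272 + 12 = 284
284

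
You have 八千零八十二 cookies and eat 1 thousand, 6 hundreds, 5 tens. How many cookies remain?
Convert 八千零八十二 (Chinese numeral) → 8×1000 + 8×10 + 2 = 8082 (decimal)
Convert 1 thousand, 6 hundreds, 5 tens (place-value notation) → 1×1000 + 6×100 + 5×10 = 1650 (decimal)
Compute 8082 - 1650 = 6432
6432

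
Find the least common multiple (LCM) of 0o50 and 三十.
Convert 0o50 (octal) → 5×8 = 40 (decimal)
Convert 三十 (Chinese numeral) → 3×10 = 30 (decimal)
Compute lcm(40, 30) = 120
120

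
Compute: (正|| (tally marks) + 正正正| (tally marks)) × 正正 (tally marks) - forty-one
Convert 正|| (tally marks) → 5 + 2 = 7 (decimal)
Convert 正正正| (tally marks) → 5 + 5 + 5 + 1 = 16 (decimal)
Convert 正正 (tally marks) → 5 + 5 = 10 (decimal)
Convert forty-one (English words) → 41 (decimal)
Expression in decimal: (7 + 16) × 10 - 41
Parentheses first: 7 + 16 = 23
Multiply: 23 × 10 = 230
Subtract: 230 - 41 = 189
189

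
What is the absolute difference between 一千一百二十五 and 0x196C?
Convert 一千一百二十五 (Chinese numeral) → 1×1000 + 1×100 + 2×10 + 5 = 1125 (decimal)
Convert 0x196C (hexadecimal) → 1×4096 + 9×256 + 6×16 + 12 = 6508 (decimal)
Compute |1125 - 6508| = 5383
5383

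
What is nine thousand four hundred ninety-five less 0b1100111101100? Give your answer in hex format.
Convert nine thousand four hundred ninety-five (English words) → 9×1000 + 4×100 + 95 = 9495 (decimal)
Convert 0b1100111101100 (binary) → 4096 + 2048 + 256 + 128 + 64 + 32 + 8 + 4 = 6636 (decimal)
Compute 9495 - 6636 = 2859
Convert 2859 (decimal) → 2859 = 11×256 + 2×16 + 11 → 0xB2B (hexadecimal)
0xB2B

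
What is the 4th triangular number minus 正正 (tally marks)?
The 4th triangular number = 4×5/2 = 10
Convert 正正 (tally marks) → 5 + 5 = 10 (decimal)
Compute 10 - 10 = 0
0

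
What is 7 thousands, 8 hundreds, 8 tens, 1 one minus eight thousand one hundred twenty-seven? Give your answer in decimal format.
Convert 7 thousands, 8 hundreds, 8 tens, 1 one (place-value notation) → 7×1000 + 8×100 + 8×10 + 1 = 7881 (decimal)
Convert eight thousand one hundred twenty-seven (English words) → 8×1000 + 1×100 + 27 = 8127 (decimal)
Compute 7881 - 8127 = -246
-246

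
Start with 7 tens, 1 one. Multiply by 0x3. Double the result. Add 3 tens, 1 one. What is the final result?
Convert 7 tens, 1 one (place-value notation) → 7×10 + 1 = 71 (decimal)
Start: 71
Convert 0x3 (hexadecimal) → 3 (decimal)
71 × 3 = 213
213 × 2 = 426
Convert 3 tens, 1 one (place-value notation) → 3×10 + 1 = 31 (decimal)
426 + 31 = 457
457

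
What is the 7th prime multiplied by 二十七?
Convert the 7th prime (prime index) → 17 (decimal)
Convert 二十七 (Chinese numeral) → 2×10 + 7 = 27 (decimal)
Compute 17 × 27 = 459
459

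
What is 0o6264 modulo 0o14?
Convert 0o6264 (octal) → 6×512 + 2×64 + 6×8 + 4 = 3252 (decimal)
Convert 0o14 (octal) → 1×8 + 4 = 12 (decimal)
Compute 3252 mod 12 = 0
0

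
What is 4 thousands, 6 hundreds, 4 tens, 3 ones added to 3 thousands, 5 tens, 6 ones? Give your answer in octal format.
Convert 4 thousands, 6 hundreds, 4 tens, 3 ones (place-value notation) → 4×1000 + 6×100 + 4×10 + 3 = 4643 (decimal)
Convert 3 thousands, 5 tens, 6 ones (place-value notation) → 3×1000 + 5×10 + 6 = 3056 (decimal)
Compute 4643 + 3056 = 7699
Convert 7699 (decimal) → 7699 = 1×4096 + 7×512 + 2×8 + 3 → 0o17023 (octal)
0o17023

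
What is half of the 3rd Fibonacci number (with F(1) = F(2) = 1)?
The 3rd Fibonacci number (with F(1) = F(2) = 1): 1, 1, 2 → 2
Compute 2 ÷ 2 = 1
1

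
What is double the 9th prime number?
The 9th prime number = 23
Compute 23 × 2 = 46
46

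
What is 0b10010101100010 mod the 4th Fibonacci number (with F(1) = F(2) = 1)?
Convert 0b10010101100010 (binary) → 8192 + 1024 + 256 + 64 + 32 + 2 = 9570 (decimal)
Convert the 4th Fibonacci number (with F(1) = F(2) = 1) (Fibonacci index) → 1, 1, 2, 3 → 3 (decimal)
Compute 9570 mod 3 = 0
0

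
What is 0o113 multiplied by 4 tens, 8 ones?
Convert 0o113 (octal) → 1×64 + 1×8 + 3 = 75 (decimal)
Convert 4 tens, 8 ones (place-value notation) → 4×10 + 8 = 48 (decimal)
Compute 75 × 48 = 3600
3600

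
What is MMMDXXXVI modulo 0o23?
Convert MMMDXXXVI (Roman numeral) → 1000 + 1000 + 1000 + 500 + 10 + 10 + 10 + 5 + 1 = 3536 (decimal)
Convert 0o23 (octal) → 2×8 + 3 = 19 (decimal)
Compute 3536 mod 19 = 2
2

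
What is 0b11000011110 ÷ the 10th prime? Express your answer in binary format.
Convert 0b11000011110 (binary) → 1024 + 512 + 16 + 8 + 4 + 2 = 1566 (decimal)
Convert the 10th prime (prime index) → 29 (decimal)
Compute 1566 ÷ 29 = 54
Convert 54 (decimal) → 54 = 32 + 16 + 4 + 2 → 0b110110 (binary)
0b110110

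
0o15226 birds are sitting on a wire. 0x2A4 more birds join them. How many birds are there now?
Convert 0o15226 (octal) → 1×4096 + 5×512 + 2×64 + 2×8 + 6 = 6806 (decimal)
Convert 0x2A4 (hexadecimal) → 2×256 + 10×16 + 4 = 676 (decimal)
Compute 6806 + 676 = 7482
7482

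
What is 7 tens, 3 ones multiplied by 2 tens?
Convert 7 tens, 3 ones (place-value notation) → 7×10 + 3 = 73 (decimal)
Convert 2 tens (place-value notation) → 2×10 = 20 (decimal)
Compute 73 × 20 = 1460
1460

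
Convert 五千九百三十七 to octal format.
Convert 五千九百三十七 (Chinese numeral) → 5×1000 + 9×100 + 3×10 + 7 = 5937 (decimal)
Convert 5937 (decimal) → 5937 = 1×4096 + 3×512 + 4×64 + 6×8 + 1 → 0o13461 (octal)
0o13461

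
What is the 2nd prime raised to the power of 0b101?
Convert the 2nd prime (prime index) → 3 (decimal)
Convert 0b101 (binary) → 4 + 1 = 5 (decimal)
Compute 3 ^ 5 = 243
243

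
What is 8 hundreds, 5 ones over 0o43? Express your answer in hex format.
Convert 8 hundreds, 5 ones (place-value notation) → 8×100 + 5 = 805 (decimal)
Convert 0o43 (octal) → 4×8 + 3 = 35 (decimal)
Compute 805 ÷ 35 = 23
Convert 23 (decimal) → 23 = 1×16 + 7 → 0x17 (hexadecimal)
0x17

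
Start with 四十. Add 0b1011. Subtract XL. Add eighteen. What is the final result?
Convert 四十 (Chinese numeral) → 4×10 = 40 (decimal)
Start: 40
Convert 0b1011 (binary) → 8 + 2 + 1 = 11 (decimal)
40 + 11 = 51
Convert XL (Roman numeral) → 40 (decimal)
51 - 40 = 11
Convert eighteen (English words) → 18 (decimal)
11 + 18 = 29
29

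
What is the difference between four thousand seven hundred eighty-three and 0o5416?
Convert four thousand seven hundred eighty-three (English words) → 4×1000 + 7×100 + 83 = 4783 (decimal)
Convert 0o5416 (octal) → 5×512 + 4×64 + 1×8 + 6 = 2830 (decimal)
Difference: |4783 - 2830| = 1953
1953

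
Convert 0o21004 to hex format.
Convert 0o21004 (octal) → 2×4096 + 1×512 + 4 = 8708 (decimal)
Convert 8708 (decimal) → 8708 = 2×4096 + 2×256 + 4 → 0x2204 (hexadecimal)
0x2204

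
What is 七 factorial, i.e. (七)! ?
Convert 七 (Chinese numeral) → 7 (decimal)
Compute 7! = 5040
5040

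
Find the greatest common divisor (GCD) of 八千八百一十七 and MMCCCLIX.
Convert 八千八百一十七 (Chinese numeral) → 8×1000 + 8×100 + 1×10 + 7 = 8817 (decimal)
Convert MMCCCLIX (Roman numeral) → 1000 + 1000 + 100 + 100 + 100 + 50 + 9 = 2359 (decimal)
Compute gcd(8817, 2359) = 1
1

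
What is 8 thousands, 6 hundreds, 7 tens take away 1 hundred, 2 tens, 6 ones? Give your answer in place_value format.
Convert 8 thousands, 6 hundreds, 7 tens (place-value notation) → 8×1000 + 6×100 + 7×10 = 8670 (decimal)
Convert 1 hundred, 2 tens, 6 ones (place-value notation) → 1×100 + 2×10 + 6 = 126 (decimal)
Compute 8670 - 126 = 8544
Convert 8544 (decimal) → 8544 = 8×1000 + 5×100 + 4×10 + 4 → 8 thousands, 5 hundreds, 4 tens, 4 ones (place-value notation)
8 thousands, 5 hundreds, 4 tens, 4 ones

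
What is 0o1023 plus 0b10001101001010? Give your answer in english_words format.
Convert 0o1023 (octal) → 1×512 + 2×8 + 3 = 531 (decimal)
Convert 0b10001101001010 (binary) → 8192 + 512 + 256 + 64 + 8 + 2 = 9034 (decimal)
Compute 531 + 9034 = 9565
Convert 9565 (decimal) → 9565 = 9×1000 + 5×100 + 65 → nine thousand five hundred sixty-five (English words)
nine thousand five hundred sixty-five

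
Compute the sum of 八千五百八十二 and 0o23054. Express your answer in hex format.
Convert 八千五百八十二 (Chinese numeral) → 8×1000 + 5×100 + 8×10 + 2 = 8582 (decimal)
Convert 0o23054 (octal) → 2×4096 + 3×512 + 5×8 + 4 = 9772 (decimal)
Compute 8582 + 9772 = 18354
Convert 18354 (decimal) → 18354 = 4×4096 + 7×256 + 11×16 + 2 → 0x47B2 (hexadecimal)
0x47B2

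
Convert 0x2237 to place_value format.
Convert 0x2237 (hexadecimal) → 2×4096 + 2×256 + 3×16 + 7 = 8759 (decimal)
Convert 8759 (decimal) → 8759 = 8×1000 + 7×100 + 5×10 + 9 → 8 thousands, 7 hundreds, 5 tens, 9 ones (place-value notation)
8 thousands, 7 hundreds, 5 tens, 9 ones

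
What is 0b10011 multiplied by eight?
Convert 0b10011 (binary) → 16 + 2 + 1 = 19 (decimal)
Convert eight (English words) → 8 (decimal)
Compute 19 × 8 = 152
152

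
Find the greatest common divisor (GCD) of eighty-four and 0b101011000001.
Convert eighty-four (English words) → 84 (decimal)
Convert 0b101011000001 (binary) → 2048 + 512 + 128 + 64 + 1 = 2753 (decimal)
Compute gcd(84, 2753) = 1
1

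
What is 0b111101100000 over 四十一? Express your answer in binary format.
Convert 0b111101100000 (binary) → 2048 + 1024 + 512 + 256 + 64 + 32 = 3936 (decimal)
Convert 四十一 (Chinese numeral) → 4×10 + 1 = 41 (decimal)
Compute 3936 ÷ 41 = 96
Convert 96 (decimal) → 96 = 64 + 32 → 0b1100000 (binary)
0b1100000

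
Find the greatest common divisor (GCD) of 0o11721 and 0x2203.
Convert 0o11721 (octal) → 1×4096 + 1×512 + 7×64 + 2×8 + 1 = 5073 (decimal)
Convert 0x2203 (hexadecimal) → 2×4096 + 2×256 + 3 = 8707 (decimal)
Compute gcd(5073, 8707) = 1
1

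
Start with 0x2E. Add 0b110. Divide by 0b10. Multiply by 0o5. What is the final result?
Convert 0x2E (hexadecimal) → 2×16 + 14 = 46 (decimal)
Start: 46
Convert 0b110 (binary) → 4 + 2 = 6 (decimal)
46 + 6 = 52
Convert 0b10 (binary) → 2 (decimal)
52 ÷ 2 = 26
Convert 0o5 (octal) → 5 (decimal)
26 × 5 = 130
130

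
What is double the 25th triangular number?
The 25th triangular number = 25×26/2 = 325
Compute 325 × 2 = 650
650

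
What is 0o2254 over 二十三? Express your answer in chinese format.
Convert 0o2254 (octal) → 2×512 + 2×64 + 5×8 + 4 = 1196 (decimal)
Convert 二十三 (Chinese numeral) → 2×10 + 3 = 23 (decimal)
Compute 1196 ÷ 23 = 52
Convert 52 (decimal) → 52 = 5×10 + 2 → 五十二 (Chinese numeral)
五十二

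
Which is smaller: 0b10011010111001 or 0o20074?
Convert 0b10011010111001 (binary) → 8192 + 1024 + 512 + 128 + 32 + 16 + 8 + 1 = 9913 (decimal)
Convert 0o20074 (octal) → 2×4096 + 7×8 + 4 = 8252 (decimal)
Compare 9913 vs 8252: smaller = 8252
8252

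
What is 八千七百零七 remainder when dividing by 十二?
Convert 八千七百零七 (Chinese numeral) → 8×1000 + 7×100 + 7 = 8707 (decimal)
Convert 十二 (Chinese numeral) → 1×10 + 2 = 12 (decimal)
Compute 8707 mod 12 = 7
7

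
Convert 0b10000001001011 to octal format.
Convert 0b10000001001011 (binary) → 8192 + 64 + 8 + 2 + 1 = 8267 (decimal)
Convert 8267 (decimal) → 8267 = 2×4096 + 1×64 + 1×8 + 3 → 0o20113 (octal)
0o20113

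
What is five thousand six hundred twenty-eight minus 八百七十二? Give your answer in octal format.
Convert five thousand six hundred twenty-eight (English words) → 5×1000 + 6×100 + 28 = 5628 (decimal)
Convert 八百七十二 (Chinese numeral) → 8×100 + 7×10 + 2 = 872 (decimal)
Compute 5628 - 872 = 4756
Convert 4756 (decimal) → 4756 = 1×4096 + 1×512 + 2×64 + 2×8 + 4 → 0o11224 (octal)
0o11224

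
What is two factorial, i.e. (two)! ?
Convert two (English words) → 2 (decimal)
Compute 2! = 2
2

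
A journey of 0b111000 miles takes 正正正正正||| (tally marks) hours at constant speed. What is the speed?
Convert 0b111000 (binary) → 32 + 16 + 8 = 56 (decimal)
Convert 正正正正正||| (tally marks) → 5 + 5 + 5 + 5 + 5 + 3 = 28 (decimal)
Compute 56 ÷ 28 = 2
2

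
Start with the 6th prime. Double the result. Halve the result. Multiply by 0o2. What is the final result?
Convert the 6th prime (prime index) → 13 (decimal)
Start: 13
13 × 2 = 26
26 ÷ 2 = 13
Convert 0o2 (octal) → 2 (decimal)
13 × 2 = 26
26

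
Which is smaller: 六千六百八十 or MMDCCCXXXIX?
Convert 六千六百八十 (Chinese numeral) → 6×1000 + 6×100 + 8×10 = 6680 (decimal)
Convert MMDCCCXXXIX (Roman numeral) → 1000 + 1000 + 500 + 100 + 100 + 100 + 10 + 10 + 10 + 9 = 2839 (decimal)
Compare 6680 vs 2839: smaller = 2839
2839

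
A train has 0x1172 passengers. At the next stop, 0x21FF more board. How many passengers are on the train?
Convert 0x1172 (hexadecimal) → 1×4096 + 1×256 + 7×16 + 2 = 4466 (decimal)
Convert 0x21FF (hexadecimal) → 2×4096 + 1×256 + 15×16 + 15 = 8703 (decimal)
Compute 4466 + 8703 = 13169
13169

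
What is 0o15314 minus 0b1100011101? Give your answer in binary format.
Convert 0o15314 (octal) → 1×4096 + 5×512 + 3×64 + 1×8 + 4 = 6860 (decimal)
Convert 0b1100011101 (binary) → 512 + 256 + 16 + 8 + 4 + 1 = 797 (decimal)
Compute 6860 - 797 = 6063
Convert 6063 (decimal) → 6063 = 4096 + 1024 + 512 + 256 + 128 + 32 + 8 + 4 + 2 + 1 → 0b1011110101111 (binary)
0b1011110101111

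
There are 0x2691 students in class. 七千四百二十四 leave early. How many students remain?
Convert 0x2691 (hexadecimal) → 2×4096 + 6×256 + 9×16 + 1 = 9873 (decimal)
Convert 七千四百二十四 (Chinese numeral) → 7×1000 + 4×100 + 2×10 + 4 = 7424 (decimal)
Compute 9873 - 7424 = 2449
2449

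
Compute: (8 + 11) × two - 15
Convert two (English words) → 2 (decimal)
Expression in decimal: (8 + 11) × 2 - 15
Parentheses first: 8 + 11 = 19
Multiply: 19 × 2 = 38
Subtract: 38 - 15 = 23
23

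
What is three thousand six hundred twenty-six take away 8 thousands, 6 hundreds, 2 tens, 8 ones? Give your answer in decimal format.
Convert three thousand six hundred twenty-six (English words) → 3×1000 + 6×100 + 26 = 3626 (decimal)
Convert 8 thousands, 6 hundreds, 2 tens, 8 ones (place-value notation) → 8×1000 + 6×100 + 2×10 + 8 = 8628 (decimal)
Compute 3626 - 8628 = -5002
-5002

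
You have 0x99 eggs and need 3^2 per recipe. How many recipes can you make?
Convert 0x99 (hexadecimal) → 9×16 + 9 = 153 (decimal)
Convert 3^2 (power) → 9 (decimal)
Compute 153 ÷ 9 = 17
17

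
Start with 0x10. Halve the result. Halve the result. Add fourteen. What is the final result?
Convert 0x10 (hexadecimal) → 1×16 = 16 (decimal)
Start: 16
16 ÷ 2 = 8
8 ÷ 2 = 4
Convert fourteen (English words) → 14 (decimal)
4 + 14 = 18
18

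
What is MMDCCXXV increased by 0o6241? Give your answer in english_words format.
Convert MMDCCXXV (Roman numeral) → 1000 + 1000 + 500 + 100 + 100 + 10 + 10 + 5 = 2725 (decimal)
Convert 0o6241 (octal) → 6×512 + 2×64 + 4×8 + 1 = 3233 (decimal)
Compute 2725 + 3233 = 5958
Convert 5958 (decimal) → 5958 = 5×1000 + 9×100 + 58 → five thousand nine hundred fifty-eight (English words)
five thousand nine hundred fifty-eight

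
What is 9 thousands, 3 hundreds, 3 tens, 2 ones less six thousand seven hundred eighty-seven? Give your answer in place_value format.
Convert 9 thousands, 3 hundreds, 3 tens, 2 ones (place-value notation) → 9×1000 + 3×100 + 3×10 + 2 = 9332 (decimal)
Convert six thousand seven hundred eighty-seven (English words) → 6×1000 + 7×100 + 87 = 6787 (decimal)
Compute 9332 - 6787 = 2545
Convert 2545 (decimal) → 2545 = 2×1000 + 5×100 + 4×10 + 5 → 2 thousands, 5 hundreds, 4 tens, 5 ones (place-value notation)
2 thousands, 5 hundreds, 4 tens, 5 ones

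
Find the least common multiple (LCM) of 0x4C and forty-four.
Convert 0x4C (hexadecimal) → 4×16 + 12 = 76 (decimal)
Convert forty-four (English words) → 44 (decimal)
Compute lcm(76, 44) = 836
836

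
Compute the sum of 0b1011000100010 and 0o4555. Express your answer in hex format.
Convert 0b1011000100010 (binary) → 4096 + 1024 + 512 + 32 + 2 = 5666 (decimal)
Convert 0o4555 (octal) → 4×512 + 5×64 + 5×8 + 5 = 2413 (decimal)
Compute 5666 + 2413 = 8079
Convert 8079 (decimal) → 8079 = 1×4096 + 15×256 + 8×16 + 15 → 0x1F8F (hexadecimal)
0x1F8F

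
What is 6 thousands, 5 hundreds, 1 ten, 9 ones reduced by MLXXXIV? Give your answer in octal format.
Convert 6 thousands, 5 hundreds, 1 ten, 9 ones (place-value notation) → 6×1000 + 5×100 + 1×10 + 9 = 6519 (decimal)
Convert MLXXXIV (Roman numeral) → 1000 + 50 + 10 + 10 + 10 + 4 = 1084 (decimal)
Compute 6519 - 1084 = 5435
Convert 5435 (decimal) → 5435 = 1×4096 + 2×512 + 4×64 + 7×8 + 3 → 0o12473 (octal)
0o12473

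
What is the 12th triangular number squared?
The 12th triangular number = 12×13/2 = 78
Compute 78² = 78 × 78 = 6084
6084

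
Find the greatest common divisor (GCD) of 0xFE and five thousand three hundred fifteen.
Convert 0xFE (hexadecimal) → 15×16 + 14 = 254 (decimal)
Convert five thousand three hundred fifteen (English words) → 5×1000 + 3×100 + 15 = 5315 (decimal)
Compute gcd(254, 5315) = 1
1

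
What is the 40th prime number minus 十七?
The 40th prime number = 173
Convert 十七 (Chinese numeral) → 1×10 + 7 = 17 (decimal)
Compute 173 - 17 = 156
156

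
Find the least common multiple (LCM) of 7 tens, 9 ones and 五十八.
Convert 7 tens, 9 ones (place-value notation) → 7×10 + 9 = 79 (decimal)
Convert 五十八 (Chinese numeral) → 5×10 + 8 = 58 (decimal)
Compute lcm(79, 58) = 4582
4582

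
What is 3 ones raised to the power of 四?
Convert 3 ones (place-value notation) → 3 (decimal)
Convert 四 (Chinese numeral) → 4 (decimal)
Compute 3 ^ 4 = 81
81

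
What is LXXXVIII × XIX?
Convert LXXXVIII (Roman numeral) → 50 + 10 + 10 + 10 + 5 + 1 + 1 + 1 = 88 (decimal)
Convert XIX (Roman numeral) → 10 + 9 = 19 (decimal)
Compute 88 × 19 = 1672
1672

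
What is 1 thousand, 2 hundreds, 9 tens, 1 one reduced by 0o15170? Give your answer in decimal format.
Convert 1 thousand, 2 hundreds, 9 tens, 1 one (place-value notation) → 1×1000 + 2×100 + 9×10 + 1 = 1291 (decimal)
Convert 0o15170 (octal) → 1×4096 + 5×512 + 1×64 + 7×8 = 6776 (decimal)
Compute 1291 - 6776 = -5485
-5485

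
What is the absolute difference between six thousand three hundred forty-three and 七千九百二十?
Convert six thousand three hundred forty-three (English words) → 6×1000 + 3×100 + 43 = 6343 (decimal)
Convert 七千九百二十 (Chinese numeral) → 7×1000 + 9×100 + 2×10 = 7920 (decimal)
Compute |6343 - 7920| = 1577
1577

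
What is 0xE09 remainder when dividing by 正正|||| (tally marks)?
Convert 0xE09 (hexadecimal) → 14×256 + 9 = 3593 (decimal)
Convert 正正|||| (tally marks) → 5 + 5 + 4 = 14 (decimal)
Compute 3593 mod 14 = 9
9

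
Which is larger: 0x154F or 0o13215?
Convert 0x154F (hexadecimal) → 1×4096 + 5×256 + 4×16 + 15 = 5455 (decimal)
Convert 0o13215 (octal) → 1×4096 + 3×512 + 2×64 + 1×8 + 5 = 5773 (decimal)
Compare 5455 vs 5773: larger = 5773
5773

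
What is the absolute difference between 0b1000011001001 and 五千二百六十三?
Convert 0b1000011001001 (binary) → 4096 + 128 + 64 + 8 + 1 = 4297 (decimal)
Convert 五千二百六十三 (Chinese numeral) → 5×1000 + 2×100 + 6×10 + 3 = 5263 (decimal)
Compute |4297 - 5263| = 966
966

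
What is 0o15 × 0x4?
Convert 0o15 (octal) → 1×8 + 5 = 13 (decimal)
Convert 0x4 (hexadecimal) → 4 (decimal)
Compute 13 × 4 = 52
52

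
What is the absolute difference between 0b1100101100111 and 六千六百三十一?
Convert 0b1100101100111 (binary) → 4096 + 2048 + 256 + 64 + 32 + 4 + 2 + 1 = 6503 (decimal)
Convert 六千六百三十一 (Chinese numeral) → 6×1000 + 6×100 + 3×10 + 1 = 6631 (decimal)
Compute |6503 - 6631| = 128
128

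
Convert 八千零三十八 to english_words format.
Convert 八千零三十八 (Chinese numeral) → 8×1000 + 3×10 + 8 = 8038 (decimal)
Convert 8038 (decimal) → 8038 = 8×1000 + 38 → eight thousand thirty-eight (English words)
eight thousand thirty-eight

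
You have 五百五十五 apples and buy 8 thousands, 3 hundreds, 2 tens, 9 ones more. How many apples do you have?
Convert 五百五十五 (Chinese numeral) → 5×100 + 5×10 + 5 = 555 (decimal)
Convert 8 thousands, 3 hundreds, 2 tens, 9 ones (place-value notation) → 8×1000 + 3×100 + 2×10 + 9 = 8329 (decimal)
Compute 555 + 8329 = 8884
8884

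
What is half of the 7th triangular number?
The 7th triangular number = 7×8/2 = 28
Compute 28 ÷ 2 = 14
14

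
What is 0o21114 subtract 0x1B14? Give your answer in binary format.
Convert 0o21114 (octal) → 2×4096 + 1×512 + 1×64 + 1×8 + 4 = 8780 (decimal)
Convert 0x1B14 (hexadecimal) → 1×4096 + 11×256 + 1×16 + 4 = 6932 (decimal)
Compute 8780 - 6932 = 1848
Convert 1848 (decimal) → 1848 = 1024 + 512 + 256 + 32 + 16 + 8 → 0b11100111000 (binary)
0b11100111000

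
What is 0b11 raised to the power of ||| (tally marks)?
Convert 0b11 (binary) → 2 + 1 = 3 (decimal)
Convert ||| (tally marks) → 3 (decimal)
Compute 3 ^ 3 = 27
27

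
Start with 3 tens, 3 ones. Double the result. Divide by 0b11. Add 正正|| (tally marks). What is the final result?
Convert 3 tens, 3 ones (place-value notation) → 3×10 + 3 = 33 (decimal)
Start: 33
33 × 2 = 66
Convert 0b11 (binary) → 2 + 1 = 3 (decimal)
66 ÷ 3 = 22
Convert 正正|| (tally marks) → 5 + 5 + 2 = 12 (decimal)
22 + 12 = 34
34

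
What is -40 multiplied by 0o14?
Convert 0o14 (octal) → 1×8 + 4 = 12 (decimal)
Compute -40 × 12 = -480
-480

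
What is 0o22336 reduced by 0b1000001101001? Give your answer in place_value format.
Convert 0o22336 (octal) → 2×4096 + 2×512 + 3×64 + 3×8 + 6 = 9438 (decimal)
Convert 0b1000001101001 (binary) → 4096 + 64 + 32 + 8 + 1 = 4201 (decimal)
Compute 9438 - 4201 = 5237
Convert 5237 (decimal) → 5237 = 5×1000 + 2×100 + 3×10 + 7 → 5 thousands, 2 hundreds, 3 tens, 7 ones (place-value notation)
5 thousands, 2 hundreds, 3 tens, 7 ones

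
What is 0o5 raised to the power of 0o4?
Convert 0o5 (octal) → 5 (decimal)
Convert 0o4 (octal) → 4 (decimal)
Compute 5 ^ 4 = 625
625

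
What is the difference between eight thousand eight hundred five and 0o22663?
Convert eight thousand eight hundred five (English words) → 8×1000 + 8×100 + 5 = 8805 (decimal)
Convert 0o22663 (octal) → 2×4096 + 2×512 + 6×64 + 6×8 + 3 = 9651 (decimal)
Difference: |8805 - 9651| = 846
846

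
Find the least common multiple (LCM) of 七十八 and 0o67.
Convert 七十八 (Chinese numeral) → 7×10 + 8 = 78 (decimal)
Convert 0o67 (octal) → 6×8 + 7 = 55 (decimal)
Compute lcm(78, 55) = 4290
4290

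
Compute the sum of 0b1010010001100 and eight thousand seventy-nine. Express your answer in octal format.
Convert 0b1010010001100 (binary) → 4096 + 1024 + 128 + 8 + 4 = 5260 (decimal)
Convert eight thousand seventy-nine (English words) → 8×1000 + 79 = 8079 (decimal)
Compute 5260 + 8079 = 13339
Convert 13339 (decimal) → 13339 = 3×4096 + 2×512 + 3×8 + 3 → 0o32033 (octal)
0o32033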